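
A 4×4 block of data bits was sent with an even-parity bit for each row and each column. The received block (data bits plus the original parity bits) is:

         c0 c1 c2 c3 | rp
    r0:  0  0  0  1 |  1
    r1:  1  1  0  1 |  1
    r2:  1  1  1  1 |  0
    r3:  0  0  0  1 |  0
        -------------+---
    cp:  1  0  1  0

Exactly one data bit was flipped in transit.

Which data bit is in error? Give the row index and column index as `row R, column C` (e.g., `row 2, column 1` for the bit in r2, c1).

row 3, column 0

Recompute each row's even parity and compare to rp:
  r0: data parity 1, sent rp 1 → ok
  r1: data parity 1, sent rp 1 → ok
  r2: data parity 0, sent rp 0 → ok
  r3: data parity 1, sent rp 0 → mismatch
Recompute each column's even parity and compare to cp:
  c0: data parity 0, sent cp 1 → mismatch
  c1: data parity 0, sent cp 0 → ok
  c2: data parity 1, sent cp 1 → ok
  c3: data parity 0, sent cp 0 → ok
Exactly one row (r3) and one column (c0) fail → the flipped bit is at their intersection.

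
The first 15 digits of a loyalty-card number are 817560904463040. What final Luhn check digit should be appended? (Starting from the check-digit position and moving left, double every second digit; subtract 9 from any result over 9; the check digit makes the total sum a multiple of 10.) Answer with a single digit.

Partial digits right→left: 0 4 0 3 6 4 4 0 9 0 6 5 7 1 8
Double every second digit counting from the check-digit position (so the 1st, 3rd, 5th, ... of the partial from the right).
  doubled (with −9 where >9): 0 0 3 8 9 3 5 7 → sum 35
  kept as-is: 4 3 4 0 0 5 1 → sum 17
Total = 35 + 17 = 52.
Check digit = (10 − (52 mod 10)) mod 10 = 8.

8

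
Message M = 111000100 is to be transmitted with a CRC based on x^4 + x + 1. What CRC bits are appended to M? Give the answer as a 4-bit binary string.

Append 4 zeros: 1110001000000. Divide by 10011 (XOR where the leading bit is 1):
  pos 0: 11100 XOR 10011 = 01111
  pos 1: 11110 XOR 10011 = 01101
  pos 2: 11011 XOR 10011 = 01000
  pos 3: 10000 XOR 10011 = 00011
  pos 6: 11000 XOR 10011 = 01011
  pos 7: 10110 XOR 10011 = 00101
Remainder (last 4 bits) = 1010. This is the CRC / FCS.

1010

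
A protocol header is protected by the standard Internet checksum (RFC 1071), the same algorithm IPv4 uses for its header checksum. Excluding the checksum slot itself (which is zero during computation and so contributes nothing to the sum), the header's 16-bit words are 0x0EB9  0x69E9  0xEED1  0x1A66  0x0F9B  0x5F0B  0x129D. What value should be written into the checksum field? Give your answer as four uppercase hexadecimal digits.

One's-complement addition (fold any carry out of bit 15 back into bit 0):
  0x0EB9 + 0x69E9 = 0x078A2
  0x78A2 + 0xEED1 = 0x16773 → wrap carry → 0x6774
  0x6774 + 0x1A66 = 0x081DA
  0x81DA + 0x0F9B = 0x09175
  0x9175 + 0x5F0B = 0x0F080
  0xF080 + 0x129D = 0x1031D → wrap carry → 0x031E
One's-complement sum = 0x031E.
Checksum = ~0x031E & 0xFFFF = 0xFCE1.

FCE1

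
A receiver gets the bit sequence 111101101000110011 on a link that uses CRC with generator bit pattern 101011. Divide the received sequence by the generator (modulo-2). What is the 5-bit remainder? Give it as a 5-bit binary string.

00001

Modulo-2 division of 111101101000110011 by 101011:
  pos 0: 111101 XOR 101011 = 010110
  pos 1: 101101 XOR 101011 = 000110
  pos 4: 110010 XOR 101011 = 011001
  pos 5: 110010 XOR 101011 = 011001
  pos 6: 110010 XOR 101011 = 011001
  pos 7: 110011 XOR 101011 = 011000
  pos 8: 110001 XOR 101011 = 011010
  pos 9: 110100 XOR 101011 = 011111
  pos 10: 111110 XOR 101011 = 010101
  pos 11: 101011 XOR 101011 = 000000
Remainder = 00001 (nonzero — an error is detected).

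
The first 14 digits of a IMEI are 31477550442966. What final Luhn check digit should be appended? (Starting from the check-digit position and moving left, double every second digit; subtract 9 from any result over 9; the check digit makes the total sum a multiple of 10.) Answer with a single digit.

1

Partial digits right→left: 6 6 9 2 4 4 0 5 5 7 7 4 1 3
Double every second digit counting from the check-digit position (so the 1st, 3rd, 5th, ... of the partial from the right).
  doubled (with −9 where >9): 3 9 8 0 1 5 2 → sum 28
  kept as-is: 6 2 4 5 7 4 3 → sum 31
Total = 28 + 31 = 59.
Check digit = (10 − (59 mod 10)) mod 10 = 1.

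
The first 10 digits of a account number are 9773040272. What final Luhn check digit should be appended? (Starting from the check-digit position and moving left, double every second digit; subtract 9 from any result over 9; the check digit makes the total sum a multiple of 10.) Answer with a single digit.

Partial digits right→left: 2 7 2 0 4 0 3 7 7 9
Double every second digit counting from the check-digit position (so the 1st, 3rd, 5th, ... of the partial from the right).
  doubled (with −9 where >9): 4 4 8 6 5 → sum 27
  kept as-is: 7 0 0 7 9 → sum 23
Total = 27 + 23 = 50.
Check digit = (10 − (50 mod 10)) mod 10 = 0.

0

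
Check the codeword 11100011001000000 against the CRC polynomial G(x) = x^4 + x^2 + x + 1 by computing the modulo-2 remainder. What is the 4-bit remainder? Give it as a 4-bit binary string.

0000

Modulo-2 division of 11100011001000000 by 10111:
  pos 0: 11100 XOR 10111 = 01011
  pos 1: 10110 XOR 10111 = 00001
  pos 5: 11100 XOR 10111 = 01011
  pos 6: 10111 XOR 10111 = 00000
Remainder = 0000 (zero — the frame passes the CRC check).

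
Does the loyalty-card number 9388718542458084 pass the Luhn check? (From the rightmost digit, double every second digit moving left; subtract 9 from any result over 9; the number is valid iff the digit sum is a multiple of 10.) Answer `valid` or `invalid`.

invalid

From the right, keep odd positions and double even positions (subtract 9 from any doubled value over 9):
  doubled (positions 2,4,...): 7 7 8 8 7 5 7 9 → sum 58
  kept (positions 1,3,...): 4 0 5 2 5 1 8 3 → sum 28
Total = 86.
86 mod 10 = 6, so the number is invalid.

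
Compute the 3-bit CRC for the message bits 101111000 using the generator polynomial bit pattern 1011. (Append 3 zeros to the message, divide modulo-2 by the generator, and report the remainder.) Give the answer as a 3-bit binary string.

Append 3 zeros: 101111000000. Divide by 1011 (XOR where the leading bit is 1):
  pos 0: 1011 XOR 1011 = 0000
  pos 4: 1100 XOR 1011 = 0111
  pos 5: 1110 XOR 1011 = 0101
  pos 6: 1010 XOR 1011 = 0001
Remainder (last 3 bits) = 100. This is the CRC / FCS.

100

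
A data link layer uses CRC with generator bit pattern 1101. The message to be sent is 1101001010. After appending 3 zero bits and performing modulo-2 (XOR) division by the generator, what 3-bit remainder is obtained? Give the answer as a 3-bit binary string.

001

Append 3 zeros: 1101001010000. Divide by 1101 (XOR where the leading bit is 1):
  pos 0: 1101 XOR 1101 = 0000
  pos 6: 1010 XOR 1101 = 0111
  pos 7: 1110 XOR 1101 = 0011
  pos 9: 1100 XOR 1101 = 0001
Remainder (last 3 bits) = 001. This is the CRC / FCS.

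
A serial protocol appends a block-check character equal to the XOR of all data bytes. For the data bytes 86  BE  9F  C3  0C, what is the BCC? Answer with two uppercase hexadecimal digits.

68

XOR the bytes together:
  start with 0x86
  0x86 ⊕ 0xBE = 0x38
  0x38 ⊕ 0x9F = 0xA7
  0xA7 ⊕ 0xC3 = 0x64
  0x64 ⊕ 0x0C = 0x68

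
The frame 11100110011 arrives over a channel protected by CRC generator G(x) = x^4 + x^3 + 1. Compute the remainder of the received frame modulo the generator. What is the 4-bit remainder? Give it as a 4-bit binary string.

0000

Modulo-2 division of 11100110011 by 11001:
  pos 0: 11100 XOR 11001 = 00101
  pos 2: 10111 XOR 11001 = 01110
  pos 3: 11100 XOR 11001 = 00101
  pos 5: 10101 XOR 11001 = 01100
  pos 6: 11001 XOR 11001 = 00000
Remainder = 0000 (zero — the frame passes the CRC check).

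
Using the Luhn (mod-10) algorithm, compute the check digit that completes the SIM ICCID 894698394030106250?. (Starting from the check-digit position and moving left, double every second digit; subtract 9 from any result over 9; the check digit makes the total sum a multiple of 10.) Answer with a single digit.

Partial digits right→left: 0 5 2 6 0 1 0 3 0 4 9 3 8 9 6 4 9 8
Double every second digit counting from the check-digit position (so the 1st, 3rd, 5th, ... of the partial from the right).
  doubled (with −9 where >9): 0 4 0 0 0 9 7 3 9 → sum 32
  kept as-is: 5 6 1 3 4 3 9 4 8 → sum 43
Total = 32 + 43 = 75.
Check digit = (10 − (75 mod 10)) mod 10 = 5.

5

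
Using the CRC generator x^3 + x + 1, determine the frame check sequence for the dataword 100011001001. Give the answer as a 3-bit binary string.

000

Append 3 zeros: 100011001001000. Divide by 1011 (XOR where the leading bit is 1):
  pos 0: 1000 XOR 1011 = 0011
  pos 2: 1111 XOR 1011 = 0100
  pos 3: 1000 XOR 1011 = 0011
  pos 5: 1101 XOR 1011 = 0110
  pos 6: 1100 XOR 1011 = 0111
  pos 7: 1110 XOR 1011 = 0101
  pos 8: 1011 XOR 1011 = 0000
Remainder (last 3 bits) = 000. This is the CRC / FCS.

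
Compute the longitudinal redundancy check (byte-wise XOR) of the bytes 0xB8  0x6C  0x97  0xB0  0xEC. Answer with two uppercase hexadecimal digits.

XOR the bytes together:
  start with 0xB8
  0xB8 ⊕ 0x6C = 0xD4
  0xD4 ⊕ 0x97 = 0x43
  0x43 ⊕ 0xB0 = 0xF3
  0xF3 ⊕ 0xEC = 0x1F

1F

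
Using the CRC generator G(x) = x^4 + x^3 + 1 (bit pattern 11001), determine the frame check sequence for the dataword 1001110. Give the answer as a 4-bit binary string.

1001

Append 4 zeros: 10011100000. Divide by 11001 (XOR where the leading bit is 1):
  pos 0: 10011 XOR 11001 = 01010
  pos 1: 10101 XOR 11001 = 01100
  pos 2: 11000 XOR 11001 = 00001
  pos 6: 10000 XOR 11001 = 01001
Remainder (last 4 bits) = 1001. This is the CRC / FCS.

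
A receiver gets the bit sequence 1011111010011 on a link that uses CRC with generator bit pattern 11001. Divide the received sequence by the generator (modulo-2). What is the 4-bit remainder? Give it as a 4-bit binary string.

0000

Modulo-2 division of 1011111010011 by 11001:
  pos 0: 10111 XOR 11001 = 01110
  pos 1: 11101 XOR 11001 = 00100
  pos 3: 10010 XOR 11001 = 01011
  pos 4: 10111 XOR 11001 = 01110
  pos 5: 11100 XOR 11001 = 00101
  pos 7: 10101 XOR 11001 = 01100
  pos 8: 11001 XOR 11001 = 00000
Remainder = 0000 (zero — the frame passes the CRC check).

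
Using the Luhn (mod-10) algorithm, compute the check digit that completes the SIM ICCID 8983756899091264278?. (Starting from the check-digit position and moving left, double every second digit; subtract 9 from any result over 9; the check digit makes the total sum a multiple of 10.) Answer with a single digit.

7

Partial digits right→left: 8 7 2 4 6 2 1 9 0 9 9 8 6 5 7 3 8 9 8
Double every second digit counting from the check-digit position (so the 1st, 3rd, 5th, ... of the partial from the right).
  doubled (with −9 where >9): 7 4 3 2 0 9 3 5 7 7 → sum 47
  kept as-is: 7 4 2 9 9 8 5 3 9 → sum 56
Total = 47 + 56 = 103.
Check digit = (10 − (103 mod 10)) mod 10 = 7.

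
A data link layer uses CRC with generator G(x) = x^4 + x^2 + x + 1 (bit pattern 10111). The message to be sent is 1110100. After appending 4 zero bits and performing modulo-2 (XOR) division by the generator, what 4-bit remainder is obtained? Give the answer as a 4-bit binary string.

0101

Append 4 zeros: 11101000000. Divide by 10111 (XOR where the leading bit is 1):
  pos 0: 11101 XOR 10111 = 01010
  pos 1: 10100 XOR 10111 = 00011
  pos 4: 11000 XOR 10111 = 01111
  pos 5: 11110 XOR 10111 = 01001
  pos 6: 10010 XOR 10111 = 00101
Remainder (last 4 bits) = 0101. This is the CRC / FCS.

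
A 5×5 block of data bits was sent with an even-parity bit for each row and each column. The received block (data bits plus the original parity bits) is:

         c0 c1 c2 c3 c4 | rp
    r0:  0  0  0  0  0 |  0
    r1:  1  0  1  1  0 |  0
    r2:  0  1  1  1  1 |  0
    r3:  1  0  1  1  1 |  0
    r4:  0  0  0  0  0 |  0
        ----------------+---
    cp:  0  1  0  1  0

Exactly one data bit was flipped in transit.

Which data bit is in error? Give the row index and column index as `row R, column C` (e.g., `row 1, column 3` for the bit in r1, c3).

row 1, column 2

Recompute each row's even parity and compare to rp:
  r0: data parity 0, sent rp 0 → ok
  r1: data parity 1, sent rp 0 → mismatch
  r2: data parity 0, sent rp 0 → ok
  r3: data parity 0, sent rp 0 → ok
  r4: data parity 0, sent rp 0 → ok
Recompute each column's even parity and compare to cp:
  c0: data parity 0, sent cp 0 → ok
  c1: data parity 1, sent cp 1 → ok
  c2: data parity 1, sent cp 0 → mismatch
  c3: data parity 1, sent cp 1 → ok
  c4: data parity 0, sent cp 0 → ok
Exactly one row (r1) and one column (c2) fail → the flipped bit is at their intersection.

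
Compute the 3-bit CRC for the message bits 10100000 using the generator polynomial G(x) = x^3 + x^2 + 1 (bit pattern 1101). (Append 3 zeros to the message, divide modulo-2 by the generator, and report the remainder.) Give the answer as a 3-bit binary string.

111

Append 3 zeros: 10100000000. Divide by 1101 (XOR where the leading bit is 1):
  pos 0: 1010 XOR 1101 = 0111
  pos 1: 1110 XOR 1101 = 0011
  pos 3: 1100 XOR 1101 = 0001
  pos 6: 1000 XOR 1101 = 0101
  pos 7: 1010 XOR 1101 = 0111
Remainder (last 3 bits) = 111. This is the CRC / FCS.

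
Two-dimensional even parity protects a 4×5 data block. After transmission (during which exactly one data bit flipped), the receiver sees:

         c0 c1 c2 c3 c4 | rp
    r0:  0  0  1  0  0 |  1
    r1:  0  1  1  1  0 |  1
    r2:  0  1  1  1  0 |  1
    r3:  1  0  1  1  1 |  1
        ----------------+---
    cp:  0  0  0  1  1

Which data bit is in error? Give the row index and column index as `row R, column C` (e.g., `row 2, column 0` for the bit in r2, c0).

Recompute each row's even parity and compare to rp:
  r0: data parity 1, sent rp 1 → ok
  r1: data parity 1, sent rp 1 → ok
  r2: data parity 1, sent rp 1 → ok
  r3: data parity 0, sent rp 1 → mismatch
Recompute each column's even parity and compare to cp:
  c0: data parity 1, sent cp 0 → mismatch
  c1: data parity 0, sent cp 0 → ok
  c2: data parity 0, sent cp 0 → ok
  c3: data parity 1, sent cp 1 → ok
  c4: data parity 1, sent cp 1 → ok
Exactly one row (r3) and one column (c0) fail → the flipped bit is at their intersection.

row 3, column 0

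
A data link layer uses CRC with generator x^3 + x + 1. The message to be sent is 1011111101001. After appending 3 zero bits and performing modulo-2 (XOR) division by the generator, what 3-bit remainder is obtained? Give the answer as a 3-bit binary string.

Append 3 zeros: 1011111101001000. Divide by 1011 (XOR where the leading bit is 1):
  pos 0: 1011 XOR 1011 = 0000
  pos 4: 1111 XOR 1011 = 0100
  pos 5: 1000 XOR 1011 = 0011
  pos 7: 1110 XOR 1011 = 0101
  pos 8: 1010 XOR 1011 = 0001
  pos 11: 1100 XOR 1011 = 0111
  pos 12: 1110 XOR 1011 = 0101
Remainder (last 3 bits) = 101. This is the CRC / FCS.

101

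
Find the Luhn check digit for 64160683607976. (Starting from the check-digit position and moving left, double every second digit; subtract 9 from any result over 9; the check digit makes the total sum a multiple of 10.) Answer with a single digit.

3

Partial digits right→left: 6 7 9 7 0 6 3 8 6 0 6 1 4 6
Double every second digit counting from the check-digit position (so the 1st, 3rd, 5th, ... of the partial from the right).
  doubled (with −9 where >9): 3 9 0 6 3 3 8 → sum 32
  kept as-is: 7 7 6 8 0 1 6 → sum 35
Total = 32 + 35 = 67.
Check digit = (10 − (67 mod 10)) mod 10 = 3.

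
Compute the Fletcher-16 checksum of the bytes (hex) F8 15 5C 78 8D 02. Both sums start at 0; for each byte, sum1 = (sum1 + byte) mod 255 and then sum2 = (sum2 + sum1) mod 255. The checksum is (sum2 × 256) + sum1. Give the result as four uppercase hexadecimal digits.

Running sums (mod 255):
  after byte 0 (F8): sum1=248, sum2=248
  after byte 1 (15): sum1=14, sum2=7
  after byte 2 (5C): sum1=106, sum2=113
  after byte 3 (78): sum1=226, sum2=84
  after byte 4 (8D): sum1=112, sum2=196
  after byte 5 (02): sum1=114, sum2=55
Checksum = sum2·256 + sum1 = 55·256 + 114 = 14194 = 0x3772.

3772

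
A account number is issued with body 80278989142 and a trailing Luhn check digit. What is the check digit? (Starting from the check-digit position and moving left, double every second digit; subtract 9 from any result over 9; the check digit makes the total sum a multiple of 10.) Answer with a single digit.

0

Partial digits right→left: 2 4 1 9 8 9 8 7 2 0 8
Double every second digit counting from the check-digit position (so the 1st, 3rd, 5th, ... of the partial from the right).
  doubled (with −9 where >9): 4 2 7 7 4 7 → sum 31
  kept as-is: 4 9 9 7 0 → sum 29
Total = 31 + 29 = 60.
Check digit = (10 − (60 mod 10)) mod 10 = 0.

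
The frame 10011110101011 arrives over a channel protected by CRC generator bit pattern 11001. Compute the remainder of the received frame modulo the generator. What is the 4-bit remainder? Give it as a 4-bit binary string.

0000

Modulo-2 division of 10011110101011 by 11001:
  pos 0: 10011 XOR 11001 = 01010
  pos 1: 10101 XOR 11001 = 01100
  pos 2: 11001 XOR 11001 = 00000
  pos 8: 10101 XOR 11001 = 01100
  pos 9: 11001 XOR 11001 = 00000
Remainder = 0000 (zero — the frame passes the CRC check).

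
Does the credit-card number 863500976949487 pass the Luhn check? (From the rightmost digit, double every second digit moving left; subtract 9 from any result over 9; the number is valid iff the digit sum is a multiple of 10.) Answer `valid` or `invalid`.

invalid

From the right, keep odd positions and double even positions (subtract 9 from any doubled value over 9):
  doubled (positions 2,4,...): 7 9 9 5 0 1 3 → sum 34
  kept (positions 1,3,...): 7 4 4 6 9 0 3 8 → sum 41
Total = 75.
75 mod 10 = 5, so the number is invalid.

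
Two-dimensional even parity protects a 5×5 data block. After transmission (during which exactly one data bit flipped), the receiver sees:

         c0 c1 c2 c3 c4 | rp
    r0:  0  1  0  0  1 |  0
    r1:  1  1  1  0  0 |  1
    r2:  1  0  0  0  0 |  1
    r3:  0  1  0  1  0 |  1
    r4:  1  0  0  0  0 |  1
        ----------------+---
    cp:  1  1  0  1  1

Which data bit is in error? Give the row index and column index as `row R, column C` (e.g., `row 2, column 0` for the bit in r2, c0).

row 3, column 2

Recompute each row's even parity and compare to rp:
  r0: data parity 0, sent rp 0 → ok
  r1: data parity 1, sent rp 1 → ok
  r2: data parity 1, sent rp 1 → ok
  r3: data parity 0, sent rp 1 → mismatch
  r4: data parity 1, sent rp 1 → ok
Recompute each column's even parity and compare to cp:
  c0: data parity 1, sent cp 1 → ok
  c1: data parity 1, sent cp 1 → ok
  c2: data parity 1, sent cp 0 → mismatch
  c3: data parity 1, sent cp 1 → ok
  c4: data parity 1, sent cp 1 → ok
Exactly one row (r3) and one column (c2) fail → the flipped bit is at their intersection.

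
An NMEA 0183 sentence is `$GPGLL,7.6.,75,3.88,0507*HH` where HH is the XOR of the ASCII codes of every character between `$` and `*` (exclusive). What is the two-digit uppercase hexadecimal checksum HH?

4C

XOR the ASCII codes of the payload characters:
  'G' = 0x47 → acc = 0x47
  'P' = 0x50 → acc = 0x17
  'G' = 0x47 → acc = 0x50
  'L' = 0x4C → acc = 0x1C
  'L' = 0x4C → acc = 0x50
  ',' = 0x2C → acc = 0x7C
  '7' = 0x37 → acc = 0x4B
  '.' = 0x2E → acc = 0x65
  '6' = 0x36 → acc = 0x53
  '.' = 0x2E → acc = 0x7D
  ',' = 0x2C → acc = 0x51
  '7' = 0x37 → acc = 0x66
  '5' = 0x35 → acc = 0x53
  ',' = 0x2C → acc = 0x7F
  '3' = 0x33 → acc = 0x4C
  '.' = 0x2E → acc = 0x62
  '8' = 0x38 → acc = 0x5A
  '8' = 0x38 → acc = 0x62
  ',' = 0x2C → acc = 0x4E
  '0' = 0x30 → acc = 0x7E
  '5' = 0x35 → acc = 0x4B
  '0' = 0x30 → acc = 0x7B
  '7' = 0x37 → acc = 0x4C
Checksum = 0x4C.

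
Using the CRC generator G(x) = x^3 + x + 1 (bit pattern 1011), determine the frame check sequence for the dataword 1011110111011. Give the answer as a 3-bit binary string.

Append 3 zeros: 1011110111011000. Divide by 1011 (XOR where the leading bit is 1):
  pos 0: 1011 XOR 1011 = 0000
  pos 4: 1101 XOR 1011 = 0110
  pos 5: 1101 XOR 1011 = 0110
  pos 6: 1101 XOR 1011 = 0110
  pos 7: 1100 XOR 1011 = 0111
  pos 8: 1111 XOR 1011 = 0100
  pos 9: 1001 XOR 1011 = 0010
  pos 11: 1000 XOR 1011 = 0011
Remainder (last 3 bits) = 110. This is the CRC / FCS.

110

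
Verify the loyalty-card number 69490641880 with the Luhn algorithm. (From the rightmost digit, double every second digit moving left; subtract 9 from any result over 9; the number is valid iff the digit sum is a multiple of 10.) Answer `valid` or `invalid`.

From the right, keep odd positions and double even positions (subtract 9 from any doubled value over 9):
  doubled (positions 2,4,...): 7 2 3 9 9 → sum 30
  kept (positions 1,3,...): 0 8 4 0 4 6 → sum 22
Total = 52.
52 mod 10 = 2, so the number is invalid.

invalid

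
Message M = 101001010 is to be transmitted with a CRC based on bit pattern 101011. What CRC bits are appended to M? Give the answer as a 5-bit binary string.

01010

Append 5 zeros: 10100101000000. Divide by 101011 (XOR where the leading bit is 1):
  pos 0: 101001 XOR 101011 = 000010
  pos 4: 100100 XOR 101011 = 001111
  pos 6: 111100 XOR 101011 = 010111
  pos 7: 101110 XOR 101011 = 000101
Remainder (last 5 bits) = 01010. This is the CRC / FCS.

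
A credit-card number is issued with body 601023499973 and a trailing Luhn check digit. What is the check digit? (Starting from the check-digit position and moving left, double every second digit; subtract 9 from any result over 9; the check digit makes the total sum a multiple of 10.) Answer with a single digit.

1

Partial digits right→left: 3 7 9 9 9 4 3 2 0 1 0 6
Double every second digit counting from the check-digit position (so the 1st, 3rd, 5th, ... of the partial from the right).
  doubled (with −9 where >9): 6 9 9 6 0 0 → sum 30
  kept as-is: 7 9 4 2 1 6 → sum 29
Total = 30 + 29 = 59.
Check digit = (10 − (59 mod 10)) mod 10 = 1.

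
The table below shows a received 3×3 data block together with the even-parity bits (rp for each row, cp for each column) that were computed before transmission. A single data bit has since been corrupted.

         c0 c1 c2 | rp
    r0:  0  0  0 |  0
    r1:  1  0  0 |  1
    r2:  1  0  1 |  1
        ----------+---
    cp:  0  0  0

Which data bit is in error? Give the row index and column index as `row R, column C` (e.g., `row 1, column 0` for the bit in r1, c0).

Recompute each row's even parity and compare to rp:
  r0: data parity 0, sent rp 0 → ok
  r1: data parity 1, sent rp 1 → ok
  r2: data parity 0, sent rp 1 → mismatch
Recompute each column's even parity and compare to cp:
  c0: data parity 0, sent cp 0 → ok
  c1: data parity 0, sent cp 0 → ok
  c2: data parity 1, sent cp 0 → mismatch
Exactly one row (r2) and one column (c2) fail → the flipped bit is at their intersection.

row 2, column 2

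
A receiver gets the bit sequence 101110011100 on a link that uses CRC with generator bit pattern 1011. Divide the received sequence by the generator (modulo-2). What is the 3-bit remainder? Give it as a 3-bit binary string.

000

Modulo-2 division of 101110011100 by 1011:
  pos 0: 1011 XOR 1011 = 0000
  pos 4: 1001 XOR 1011 = 0010
  pos 6: 1011 XOR 1011 = 0000
Remainder = 000 (zero — the frame passes the CRC check).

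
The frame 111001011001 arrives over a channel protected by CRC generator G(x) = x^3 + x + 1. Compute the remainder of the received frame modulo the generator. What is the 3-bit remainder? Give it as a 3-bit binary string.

000

Modulo-2 division of 111001011001 by 1011:
  pos 0: 1110 XOR 1011 = 0101
  pos 1: 1010 XOR 1011 = 0001
  pos 4: 1101 XOR 1011 = 0110
  pos 5: 1101 XOR 1011 = 0110
  pos 6: 1100 XOR 1011 = 0111
  pos 7: 1110 XOR 1011 = 0101
  pos 8: 1011 XOR 1011 = 0000
Remainder = 000 (zero — the frame passes the CRC check).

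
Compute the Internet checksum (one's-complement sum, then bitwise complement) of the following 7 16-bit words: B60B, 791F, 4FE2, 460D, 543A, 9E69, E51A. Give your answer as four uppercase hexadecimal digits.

One's-complement addition (fold any carry out of bit 15 back into bit 0):
  0xB60B + 0x791F = 0x12F2A → wrap carry → 0x2F2B
  0x2F2B + 0x4FE2 = 0x07F0D
  0x7F0D + 0x460D = 0x0C51A
  0xC51A + 0x543A = 0x11954 → wrap carry → 0x1955
  0x1955 + 0x9E69 = 0x0B7BE
  0xB7BE + 0xE51A = 0x19CD8 → wrap carry → 0x9CD9
One's-complement sum = 0x9CD9.
Checksum = ~0x9CD9 & 0xFFFF = 0x6326.

6326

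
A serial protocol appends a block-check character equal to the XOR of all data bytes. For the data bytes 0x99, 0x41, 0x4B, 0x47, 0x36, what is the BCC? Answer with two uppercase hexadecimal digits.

E2

XOR the bytes together:
  start with 0x99
  0x99 ⊕ 0x41 = 0xD8
  0xD8 ⊕ 0x4B = 0x93
  0x93 ⊕ 0x47 = 0xD4
  0xD4 ⊕ 0x36 = 0xE2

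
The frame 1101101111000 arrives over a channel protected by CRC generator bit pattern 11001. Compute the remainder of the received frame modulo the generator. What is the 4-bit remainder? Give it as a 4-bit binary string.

Modulo-2 division of 1101101111000 by 11001:
  pos 0: 11011 XOR 11001 = 00010
  pos 3: 10011 XOR 11001 = 01010
  pos 4: 10101 XOR 11001 = 01100
  pos 5: 11001 XOR 11001 = 00000
Remainder = 0000 (zero — the frame passes the CRC check).

0000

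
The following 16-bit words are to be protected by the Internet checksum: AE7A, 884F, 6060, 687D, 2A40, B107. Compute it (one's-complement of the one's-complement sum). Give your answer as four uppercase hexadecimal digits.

2510

One's-complement addition (fold any carry out of bit 15 back into bit 0):
  0xAE7A + 0x884F = 0x136C9 → wrap carry → 0x36CA
  0x36CA + 0x6060 = 0x0972A
  0x972A + 0x687D = 0x0FFA7
  0xFFA7 + 0x2A40 = 0x129E7 → wrap carry → 0x29E8
  0x29E8 + 0xB107 = 0x0DAEF
One's-complement sum = 0xDAEF.
Checksum = ~0xDAEF & 0xFFFF = 0x2510.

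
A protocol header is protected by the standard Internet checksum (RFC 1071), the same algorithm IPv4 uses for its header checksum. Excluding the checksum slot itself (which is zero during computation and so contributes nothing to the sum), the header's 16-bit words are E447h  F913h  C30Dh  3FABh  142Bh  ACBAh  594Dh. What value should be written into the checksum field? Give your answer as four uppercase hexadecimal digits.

One's-complement addition (fold any carry out of bit 15 back into bit 0):
  0xE447 + 0xF913 = 0x1DD5A → wrap carry → 0xDD5B
  0xDD5B + 0xC30D = 0x1A068 → wrap carry → 0xA069
  0xA069 + 0x3FAB = 0x0E014
  0xE014 + 0x142B = 0x0F43F
  0xF43F + 0xACBA = 0x1A0F9 → wrap carry → 0xA0FA
  0xA0FA + 0x594D = 0x0FA47
One's-complement sum = 0xFA47.
Checksum = ~0xFA47 & 0xFFFF = 0x05B8.

05B8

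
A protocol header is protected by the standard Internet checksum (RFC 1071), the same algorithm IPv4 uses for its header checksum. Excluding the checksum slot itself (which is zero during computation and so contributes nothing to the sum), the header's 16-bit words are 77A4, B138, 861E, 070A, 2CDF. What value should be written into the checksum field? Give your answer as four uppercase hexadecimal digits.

1D1B

One's-complement addition (fold any carry out of bit 15 back into bit 0):
  0x77A4 + 0xB138 = 0x128DC → wrap carry → 0x28DD
  0x28DD + 0x861E = 0x0AEFB
  0xAEFB + 0x070A = 0x0B605
  0xB605 + 0x2CDF = 0x0E2E4
One's-complement sum = 0xE2E4.
Checksum = ~0xE2E4 & 0xFFFF = 0x1D1B.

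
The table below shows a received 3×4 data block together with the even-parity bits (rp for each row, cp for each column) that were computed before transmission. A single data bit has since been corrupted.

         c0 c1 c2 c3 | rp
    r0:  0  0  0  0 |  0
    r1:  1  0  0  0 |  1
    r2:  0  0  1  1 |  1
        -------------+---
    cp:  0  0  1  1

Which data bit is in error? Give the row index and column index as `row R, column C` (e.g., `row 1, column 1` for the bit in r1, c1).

row 2, column 0

Recompute each row's even parity and compare to rp:
  r0: data parity 0, sent rp 0 → ok
  r1: data parity 1, sent rp 1 → ok
  r2: data parity 0, sent rp 1 → mismatch
Recompute each column's even parity and compare to cp:
  c0: data parity 1, sent cp 0 → mismatch
  c1: data parity 0, sent cp 0 → ok
  c2: data parity 1, sent cp 1 → ok
  c3: data parity 1, sent cp 1 → ok
Exactly one row (r2) and one column (c0) fail → the flipped bit is at their intersection.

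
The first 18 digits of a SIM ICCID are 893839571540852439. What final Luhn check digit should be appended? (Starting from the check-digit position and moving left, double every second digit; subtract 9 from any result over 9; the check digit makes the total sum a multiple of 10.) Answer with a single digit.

4

Partial digits right→left: 9 3 4 2 5 8 0 4 5 1 7 5 9 3 8 3 9 8
Double every second digit counting from the check-digit position (so the 1st, 3rd, 5th, ... of the partial from the right).
  doubled (with −9 where >9): 9 8 1 0 1 5 9 7 9 → sum 49
  kept as-is: 3 2 8 4 1 5 3 3 8 → sum 37
Total = 49 + 37 = 86.
Check digit = (10 − (86 mod 10)) mod 10 = 4.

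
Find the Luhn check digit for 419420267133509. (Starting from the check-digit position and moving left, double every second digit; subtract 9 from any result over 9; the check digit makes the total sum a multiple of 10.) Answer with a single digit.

9

Partial digits right→left: 9 0 5 3 3 1 7 6 2 0 2 4 9 1 4
Double every second digit counting from the check-digit position (so the 1st, 3rd, 5th, ... of the partial from the right).
  doubled (with −9 where >9): 9 1 6 5 4 4 9 8 → sum 46
  kept as-is: 0 3 1 6 0 4 1 → sum 15
Total = 46 + 15 = 61.
Check digit = (10 − (61 mod 10)) mod 10 = 9.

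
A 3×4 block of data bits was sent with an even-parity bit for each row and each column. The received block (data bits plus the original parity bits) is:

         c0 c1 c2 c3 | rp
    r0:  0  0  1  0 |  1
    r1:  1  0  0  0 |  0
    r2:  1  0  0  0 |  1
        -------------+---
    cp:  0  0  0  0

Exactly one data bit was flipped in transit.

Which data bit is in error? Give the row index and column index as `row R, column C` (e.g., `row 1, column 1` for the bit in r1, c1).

Recompute each row's even parity and compare to rp:
  r0: data parity 1, sent rp 1 → ok
  r1: data parity 1, sent rp 0 → mismatch
  r2: data parity 1, sent rp 1 → ok
Recompute each column's even parity and compare to cp:
  c0: data parity 0, sent cp 0 → ok
  c1: data parity 0, sent cp 0 → ok
  c2: data parity 1, sent cp 0 → mismatch
  c3: data parity 0, sent cp 0 → ok
Exactly one row (r1) and one column (c2) fail → the flipped bit is at their intersection.

row 1, column 2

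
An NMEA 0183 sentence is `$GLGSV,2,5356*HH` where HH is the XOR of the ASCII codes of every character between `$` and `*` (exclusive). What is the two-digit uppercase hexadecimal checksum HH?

7E

XOR the ASCII codes of the payload characters:
  'G' = 0x47 → acc = 0x47
  'L' = 0x4C → acc = 0x0B
  'G' = 0x47 → acc = 0x4C
  'S' = 0x53 → acc = 0x1F
  'V' = 0x56 → acc = 0x49
  ',' = 0x2C → acc = 0x65
  '2' = 0x32 → acc = 0x57
  ',' = 0x2C → acc = 0x7B
  '5' = 0x35 → acc = 0x4E
  '3' = 0x33 → acc = 0x7D
  '5' = 0x35 → acc = 0x48
  '6' = 0x36 → acc = 0x7E
Checksum = 0x7E.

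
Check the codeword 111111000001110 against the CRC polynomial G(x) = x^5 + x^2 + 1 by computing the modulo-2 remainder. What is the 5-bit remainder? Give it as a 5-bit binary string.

Modulo-2 division of 111111000001110 by 100101:
  pos 0: 111111 XOR 100101 = 011010
  pos 1: 110100 XOR 100101 = 010001
  pos 2: 100010 XOR 100101 = 000111
  pos 5: 111000 XOR 100101 = 011101
  pos 6: 111011 XOR 100101 = 011110
  pos 7: 111101 XOR 100101 = 011000
  pos 8: 110001 XOR 100101 = 010100
  pos 9: 101000 XOR 100101 = 001101
Remainder = 01101 (nonzero — an error is detected).

01101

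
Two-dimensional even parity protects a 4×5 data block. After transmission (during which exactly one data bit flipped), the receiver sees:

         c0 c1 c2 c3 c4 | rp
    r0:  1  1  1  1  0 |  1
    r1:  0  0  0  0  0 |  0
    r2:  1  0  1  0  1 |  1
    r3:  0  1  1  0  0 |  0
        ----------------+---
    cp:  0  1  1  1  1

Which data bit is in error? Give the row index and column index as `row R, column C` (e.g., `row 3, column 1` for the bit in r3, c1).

Recompute each row's even parity and compare to rp:
  r0: data parity 0, sent rp 1 → mismatch
  r1: data parity 0, sent rp 0 → ok
  r2: data parity 1, sent rp 1 → ok
  r3: data parity 0, sent rp 0 → ok
Recompute each column's even parity and compare to cp:
  c0: data parity 0, sent cp 0 → ok
  c1: data parity 0, sent cp 1 → mismatch
  c2: data parity 1, sent cp 1 → ok
  c3: data parity 1, sent cp 1 → ok
  c4: data parity 1, sent cp 1 → ok
Exactly one row (r0) and one column (c1) fail → the flipped bit is at their intersection.

row 0, column 1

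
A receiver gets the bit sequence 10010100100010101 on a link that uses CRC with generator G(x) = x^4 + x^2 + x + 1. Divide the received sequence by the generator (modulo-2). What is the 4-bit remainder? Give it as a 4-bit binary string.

1000

Modulo-2 division of 10010100100010101 by 10111:
  pos 0: 10010 XOR 10111 = 00101
  pos 2: 10110 XOR 10111 = 00001
  pos 6: 10100 XOR 10111 = 00011
  pos 9: 11010 XOR 10111 = 01101
  pos 10: 11011 XOR 10111 = 01100
  pos 11: 11000 XOR 10111 = 01111
  pos 12: 11111 XOR 10111 = 01000
Remainder = 1000 (nonzero — an error is detected).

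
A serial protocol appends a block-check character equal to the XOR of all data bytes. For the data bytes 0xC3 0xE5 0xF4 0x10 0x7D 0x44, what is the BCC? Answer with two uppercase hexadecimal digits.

FB

XOR the bytes together:
  start with 0xC3
  0xC3 ⊕ 0xE5 = 0x26
  0x26 ⊕ 0xF4 = 0xD2
  0xD2 ⊕ 0x10 = 0xC2
  0xC2 ⊕ 0x7D = 0xBF
  0xBF ⊕ 0x44 = 0xFB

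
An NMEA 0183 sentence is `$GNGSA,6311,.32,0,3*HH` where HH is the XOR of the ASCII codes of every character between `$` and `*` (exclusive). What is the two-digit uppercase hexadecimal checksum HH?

XOR the ASCII codes of the payload characters:
  'G' = 0x47 → acc = 0x47
  'N' = 0x4E → acc = 0x09
  'G' = 0x47 → acc = 0x4E
  'S' = 0x53 → acc = 0x1D
  'A' = 0x41 → acc = 0x5C
  ',' = 0x2C → acc = 0x70
  '6' = 0x36 → acc = 0x46
  '3' = 0x33 → acc = 0x75
  '1' = 0x31 → acc = 0x44
  '1' = 0x31 → acc = 0x75
  ',' = 0x2C → acc = 0x59
  '.' = 0x2E → acc = 0x77
  '3' = 0x33 → acc = 0x44
  '2' = 0x32 → acc = 0x76
  ',' = 0x2C → acc = 0x5A
  '0' = 0x30 → acc = 0x6A
  ',' = 0x2C → acc = 0x46
  '3' = 0x33 → acc = 0x75
Checksum = 0x75.

75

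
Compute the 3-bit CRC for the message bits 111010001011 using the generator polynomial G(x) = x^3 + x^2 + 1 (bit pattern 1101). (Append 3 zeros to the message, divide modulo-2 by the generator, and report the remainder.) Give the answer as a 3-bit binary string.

101

Append 3 zeros: 111010001011000. Divide by 1101 (XOR where the leading bit is 1):
  pos 0: 1110 XOR 1101 = 0011
  pos 2: 1110 XOR 1101 = 0011
  pos 4: 1100 XOR 1101 = 0001
  pos 7: 1101 XOR 1101 = 0000
  pos 11: 1000 XOR 1101 = 0101
Remainder (last 3 bits) = 101. This is the CRC / FCS.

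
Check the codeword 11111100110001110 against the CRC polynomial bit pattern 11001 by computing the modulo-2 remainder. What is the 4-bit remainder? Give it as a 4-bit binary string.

0000

Modulo-2 division of 11111100110001110 by 11001:
  pos 0: 11111 XOR 11001 = 00110
  pos 2: 11010 XOR 11001 = 00011
  pos 5: 11011 XOR 11001 = 00010
  pos 8: 10000 XOR 11001 = 01001
  pos 9: 10011 XOR 11001 = 01010
  pos 10: 10101 XOR 11001 = 01100
  pos 11: 11001 XOR 11001 = 00000
Remainder = 0000 (zero — the frame passes the CRC check).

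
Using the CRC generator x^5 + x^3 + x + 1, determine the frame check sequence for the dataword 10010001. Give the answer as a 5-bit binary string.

Append 5 zeros: 1001000100000. Divide by 101011 (XOR where the leading bit is 1):
  pos 0: 100100 XOR 101011 = 001111
  pos 2: 111101 XOR 101011 = 010110
  pos 3: 101100 XOR 101011 = 000111
  pos 6: 111000 XOR 101011 = 010011
  pos 7: 100110 XOR 101011 = 001101
Remainder (last 5 bits) = 01101. This is the CRC / FCS.

01101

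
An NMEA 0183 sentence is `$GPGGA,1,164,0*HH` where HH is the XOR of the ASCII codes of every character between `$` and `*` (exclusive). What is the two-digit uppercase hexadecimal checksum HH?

XOR the ASCII codes of the payload characters:
  'G' = 0x47 → acc = 0x47
  'P' = 0x50 → acc = 0x17
  'G' = 0x47 → acc = 0x50
  'G' = 0x47 → acc = 0x17
  'A' = 0x41 → acc = 0x56
  ',' = 0x2C → acc = 0x7A
  '1' = 0x31 → acc = 0x4B
  ',' = 0x2C → acc = 0x67
  '1' = 0x31 → acc = 0x56
  '6' = 0x36 → acc = 0x60
  '4' = 0x34 → acc = 0x54
  ',' = 0x2C → acc = 0x78
  '0' = 0x30 → acc = 0x48
Checksum = 0x48.

48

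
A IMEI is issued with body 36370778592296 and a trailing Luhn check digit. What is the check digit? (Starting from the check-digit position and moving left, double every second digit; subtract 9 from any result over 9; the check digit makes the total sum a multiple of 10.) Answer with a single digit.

5

Partial digits right→left: 6 9 2 2 9 5 8 7 7 0 7 3 6 3
Double every second digit counting from the check-digit position (so the 1st, 3rd, 5th, ... of the partial from the right).
  doubled (with −9 where >9): 3 4 9 7 5 5 3 → sum 36
  kept as-is: 9 2 5 7 0 3 3 → sum 29
Total = 36 + 29 = 65.
Check digit = (10 − (65 mod 10)) mod 10 = 5.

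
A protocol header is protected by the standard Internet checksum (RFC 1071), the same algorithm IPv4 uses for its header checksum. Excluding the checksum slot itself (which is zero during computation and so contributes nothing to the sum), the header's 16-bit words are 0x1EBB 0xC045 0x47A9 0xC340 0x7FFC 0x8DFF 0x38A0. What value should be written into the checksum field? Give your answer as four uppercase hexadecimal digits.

CF78

One's-complement addition (fold any carry out of bit 15 back into bit 0):
  0x1EBB + 0xC045 = 0x0DF00
  0xDF00 + 0x47A9 = 0x126A9 → wrap carry → 0x26AA
  0x26AA + 0xC340 = 0x0E9EA
  0xE9EA + 0x7FFC = 0x169E6 → wrap carry → 0x69E7
  0x69E7 + 0x8DFF = 0x0F7E6
  0xF7E6 + 0x38A0 = 0x13086 → wrap carry → 0x3087
One's-complement sum = 0x3087.
Checksum = ~0x3087 & 0xFFFF = 0xCF78.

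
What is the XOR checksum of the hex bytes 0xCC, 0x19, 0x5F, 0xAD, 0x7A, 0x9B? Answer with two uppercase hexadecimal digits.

XOR the bytes together:
  start with 0xCC
  0xCC ⊕ 0x19 = 0xD5
  0xD5 ⊕ 0x5F = 0x8A
  0x8A ⊕ 0xAD = 0x27
  0x27 ⊕ 0x7A = 0x5D
  0x5D ⊕ 0x9B = 0xC6

C6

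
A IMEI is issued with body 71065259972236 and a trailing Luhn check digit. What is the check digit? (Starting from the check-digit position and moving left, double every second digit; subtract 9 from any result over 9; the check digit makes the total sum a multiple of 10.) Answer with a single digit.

Partial digits right→left: 6 3 2 2 7 9 9 5 2 5 6 0 1 7
Double every second digit counting from the check-digit position (so the 1st, 3rd, 5th, ... of the partial from the right).
  doubled (with −9 where >9): 3 4 5 9 4 3 2 → sum 30
  kept as-is: 3 2 9 5 5 0 7 → sum 31
Total = 30 + 31 = 61.
Check digit = (10 − (61 mod 10)) mod 10 = 9.

9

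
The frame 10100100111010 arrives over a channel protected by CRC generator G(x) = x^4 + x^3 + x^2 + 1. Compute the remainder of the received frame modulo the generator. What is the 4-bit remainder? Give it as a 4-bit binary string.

Modulo-2 division of 10100100111010 by 11101:
  pos 0: 10100 XOR 11101 = 01001
  pos 1: 10011 XOR 11101 = 01110
  pos 2: 11100 XOR 11101 = 00001
  pos 6: 10111 XOR 11101 = 01010
  pos 7: 10100 XOR 11101 = 01001
  pos 8: 10011 XOR 11101 = 01110
  pos 9: 11100 XOR 11101 = 00001
Remainder = 0001 (nonzero — an error is detected).

0001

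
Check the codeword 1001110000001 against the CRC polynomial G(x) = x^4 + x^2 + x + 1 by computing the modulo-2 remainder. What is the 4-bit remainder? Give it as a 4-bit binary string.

Modulo-2 division of 1001110000001 by 10111:
  pos 0: 10011 XOR 10111 = 00100
  pos 2: 10010 XOR 10111 = 00101
  pos 4: 10100 XOR 10111 = 00011
  pos 7: 11000 XOR 10111 = 01111
  pos 8: 11111 XOR 10111 = 01000
Remainder = 1000 (nonzero — an error is detected).

1000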